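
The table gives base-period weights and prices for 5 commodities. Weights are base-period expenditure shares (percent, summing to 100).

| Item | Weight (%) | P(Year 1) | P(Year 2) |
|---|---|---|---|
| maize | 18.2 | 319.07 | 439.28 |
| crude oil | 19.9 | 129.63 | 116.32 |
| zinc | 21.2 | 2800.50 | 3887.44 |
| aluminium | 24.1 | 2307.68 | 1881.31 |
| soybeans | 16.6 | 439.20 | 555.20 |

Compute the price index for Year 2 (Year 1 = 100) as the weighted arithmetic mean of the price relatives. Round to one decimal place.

maize: 18.2 × (439.28/319.07) = 18.2 × 1.376751 = 25.0569
crude oil: 19.9 × (116.32/129.63) = 19.9 × 0.897323 = 17.8567
zinc: 21.2 × (3887.44/2800.50) = 21.2 × 1.388124 = 29.4282
aluminium: 24.1 × (1881.31/2307.68) = 24.1 × 0.815239 = 19.6473
soybeans: 16.6 × (555.20/439.20) = 16.6 × 1.264117 = 20.9843
Index = Σ wᵢ·(p₁ᵢ/p₀ᵢ) = 25.0569 + 17.8567 + 29.4282 + 19.6473 + 20.9843 = 112.9734

113.0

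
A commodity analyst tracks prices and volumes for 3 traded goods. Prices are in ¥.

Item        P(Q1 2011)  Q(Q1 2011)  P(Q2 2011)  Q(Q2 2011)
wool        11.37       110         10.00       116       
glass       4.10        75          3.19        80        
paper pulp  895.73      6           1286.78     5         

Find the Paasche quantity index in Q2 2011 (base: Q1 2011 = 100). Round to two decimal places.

86.64

Paasche quantity index uses current-period prices as weights.
ΣP(Q2 2011)·Q(Q2 2011) = 10.00×116 + 3.19×80 + 1286.78×5 = 1160 + 255.2 + 6433.9 = 7849.1
ΣP(Q2 2011)·Q(Q1 2011) = 10.00×110 + 3.19×75 + 1286.78×6 = 1100 + 239.25 + 7720.68 = 9059.93
Index = 7849.1 / 9059.93 × 100 = 86.6353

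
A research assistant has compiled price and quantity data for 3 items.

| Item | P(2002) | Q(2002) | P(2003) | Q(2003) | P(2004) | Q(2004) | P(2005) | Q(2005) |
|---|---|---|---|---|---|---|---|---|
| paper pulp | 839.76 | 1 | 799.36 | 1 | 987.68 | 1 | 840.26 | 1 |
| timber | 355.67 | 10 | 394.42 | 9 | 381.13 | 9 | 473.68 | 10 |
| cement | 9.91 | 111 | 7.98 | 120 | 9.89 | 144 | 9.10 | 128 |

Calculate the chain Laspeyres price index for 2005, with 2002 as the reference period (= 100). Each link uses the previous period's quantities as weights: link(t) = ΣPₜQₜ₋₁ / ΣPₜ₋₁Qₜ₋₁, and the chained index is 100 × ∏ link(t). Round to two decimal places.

118.75

Link 2002→2003:
ΣP(2003)Q(2002) = 799.36×1 + 394.42×10 + 7.98×111 = 799.36 + 3944.2 + 885.78 = 5629.34
ΣP(2002)Q(2002) = 839.76×1 + 355.67×10 + 9.91×111 = 839.76 + 3556.7 + 1100.01 = 5496.47
link = 5629.34/5496.47 = 1.024174
Link 2003→2004:
ΣP(2004)Q(2003) = 987.68×1 + 381.13×9 + 9.89×120 = 987.68 + 3430.17 + 1186.8 = 5604.65
ΣP(2003)Q(2003) = 799.36×1 + 394.42×9 + 7.98×120 = 799.36 + 3549.78 + 957.6 = 5306.74
link = 5604.65/5306.74 = 1.056138
Link 2004→2005:
ΣP(2005)Q(2004) = 840.26×1 + 473.68×9 + 9.10×144 = 840.26 + 4263.12 + 1310.4 = 6413.78
ΣP(2004)Q(2004) = 987.68×1 + 381.13×9 + 9.89×144 = 987.68 + 3430.17 + 1424.16 = 5842.01
link = 6413.78/5842.01 = 1.097872
Chained index = 100 × 1.024174 × 1.056138 × 1.097872 = 118.7534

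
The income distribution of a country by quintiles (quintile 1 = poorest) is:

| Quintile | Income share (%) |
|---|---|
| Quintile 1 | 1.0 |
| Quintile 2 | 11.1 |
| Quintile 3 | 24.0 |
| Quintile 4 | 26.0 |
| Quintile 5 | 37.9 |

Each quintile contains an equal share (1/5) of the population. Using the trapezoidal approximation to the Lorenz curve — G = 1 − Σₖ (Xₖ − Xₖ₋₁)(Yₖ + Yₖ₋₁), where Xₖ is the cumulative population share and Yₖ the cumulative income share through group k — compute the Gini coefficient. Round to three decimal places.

0.355

Cumulative income shares Yₖ: 0.0100, 0.1210, 0.3610, 0.6210, 1.0000
Σ (Xₖ−Xₖ₋₁)(Yₖ+Yₖ₋₁) = (1/5)(0.0100+0.0000) + (1/5)(0.1210+0.0100) + (1/5)(0.3610+0.1210) + (1/5)(0.6210+0.3610) + (1/5)(1.0000+0.6210)
  = 0.0020 + 0.0262 + 0.0964 + 0.1964 + 0.3242 = 0.6452
G = 1 − 0.6452 = 0.3548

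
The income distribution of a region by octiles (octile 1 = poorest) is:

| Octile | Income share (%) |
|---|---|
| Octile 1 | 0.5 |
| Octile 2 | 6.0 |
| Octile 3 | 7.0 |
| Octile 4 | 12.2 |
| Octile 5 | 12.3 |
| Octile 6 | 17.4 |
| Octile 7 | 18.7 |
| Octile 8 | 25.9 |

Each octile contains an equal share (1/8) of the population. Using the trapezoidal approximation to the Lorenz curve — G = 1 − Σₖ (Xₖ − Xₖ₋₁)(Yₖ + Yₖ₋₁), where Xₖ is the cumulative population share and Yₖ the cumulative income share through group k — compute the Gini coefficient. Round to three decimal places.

Cumulative income shares Yₖ: 0.0050, 0.0650, 0.1350, 0.2570, 0.3800, 0.5540, 0.7410, 1.0000
Σ (Xₖ−Xₖ₋₁)(Yₖ+Yₖ₋₁) = (1/8)(0.0050+0.0000) + (1/8)(0.0650+0.0050) + (1/8)(0.1350+0.0650) + (1/8)(0.2570+0.1350) + (1/8)(0.3800+0.2570) + (1/8)(0.5540+0.3800) + (1/8)(0.7410+0.5540) + (1/8)(1.0000+0.7410)
  = 0.0006 + 0.0088 + 0.0250 + 0.0490 + 0.0796 + 0.1168 + 0.1619 + 0.2176 = 0.6593
G = 1 − 0.6593 = 0.3407

0.341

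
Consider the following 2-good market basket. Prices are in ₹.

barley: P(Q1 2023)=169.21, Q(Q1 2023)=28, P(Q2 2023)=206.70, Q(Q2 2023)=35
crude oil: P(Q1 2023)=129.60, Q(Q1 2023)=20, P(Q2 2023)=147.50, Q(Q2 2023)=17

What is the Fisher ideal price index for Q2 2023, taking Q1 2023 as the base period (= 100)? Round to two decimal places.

119.55

Laspeyres component (base-period weights):
ΣP(Q2 2023)Q(Q1 2023) = 206.70×28 + 147.50×20 = 5787.6 + 2950 = 8737.6
ΣP(Q1 2023)Q(Q1 2023) = 169.21×28 + 129.60×20 = 4737.88 + 2592 = 7329.88
L = 8737.6 / 7329.88 × 100 = 119.2052
Paasche component (current-period weights):
ΣP(Q2 2023)Q(Q2 2023) = 206.70×35 + 147.50×17 = 7234.5 + 2507.5 = 9742
ΣP(Q1 2023)Q(Q2 2023) = 169.21×35 + 129.60×17 = 5922.35 + 2203.2 = 8125.55
P = 9742 / 8125.55 × 100 = 119.8934
Fisher = √(L × P) = √(119.2052 × 119.8934) = 119.5488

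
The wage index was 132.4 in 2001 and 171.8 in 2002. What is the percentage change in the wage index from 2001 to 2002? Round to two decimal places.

Change = (171.8 − 132.4) / 132.4 × 100
       = 39.4 / 132.4 × 100 = 29.7583%

29.76%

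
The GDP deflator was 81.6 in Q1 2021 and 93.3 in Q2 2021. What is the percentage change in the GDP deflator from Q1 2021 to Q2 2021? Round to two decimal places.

14.34%

Change = (93.3 − 81.6) / 81.6 × 100
       = 11.7 / 81.6 × 100 = 14.3382%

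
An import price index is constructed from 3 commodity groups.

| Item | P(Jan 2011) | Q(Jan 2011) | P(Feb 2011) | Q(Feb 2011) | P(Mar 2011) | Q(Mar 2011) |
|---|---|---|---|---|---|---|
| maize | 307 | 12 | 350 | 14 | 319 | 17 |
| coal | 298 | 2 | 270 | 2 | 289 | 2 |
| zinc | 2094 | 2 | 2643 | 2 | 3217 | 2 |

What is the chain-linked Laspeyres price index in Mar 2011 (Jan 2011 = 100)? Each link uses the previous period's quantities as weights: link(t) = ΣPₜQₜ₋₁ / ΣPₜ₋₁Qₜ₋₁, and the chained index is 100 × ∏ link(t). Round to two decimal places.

126.70

Link Jan 2011→Feb 2011:
ΣP(Feb 2011)Q(Jan 2011) = 350×12 + 270×2 + 2643×2 = 4200 + 540 + 5286 = 10026
ΣP(Jan 2011)Q(Jan 2011) = 307×12 + 298×2 + 2094×2 = 3684 + 596 + 4188 = 8468
link = 10026/8468 = 1.183987
Link Feb 2011→Mar 2011:
ΣP(Mar 2011)Q(Feb 2011) = 319×14 + 289×2 + 3217×2 = 4466 + 578 + 6434 = 11478
ΣP(Feb 2011)Q(Feb 2011) = 350×14 + 270×2 + 2643×2 = 4900 + 540 + 5286 = 10726
link = 11478/10726 = 1.070110
Chained index = 100 × 1.183987 × 1.070110 = 126.6996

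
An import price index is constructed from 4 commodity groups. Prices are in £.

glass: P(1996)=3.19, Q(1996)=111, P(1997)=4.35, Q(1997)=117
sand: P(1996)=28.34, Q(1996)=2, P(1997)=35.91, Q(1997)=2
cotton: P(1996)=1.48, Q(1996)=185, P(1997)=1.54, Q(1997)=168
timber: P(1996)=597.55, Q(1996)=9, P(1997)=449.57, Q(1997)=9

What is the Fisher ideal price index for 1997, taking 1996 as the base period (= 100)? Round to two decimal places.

Laspeyres component (base-period weights):
ΣP(1997)Q(1996) = 4.35×111 + 35.91×2 + 1.54×185 + 449.57×9 = 482.85 + 71.82 + 284.9 + 4046.13 = 4885.7
ΣP(1996)Q(1996) = 3.19×111 + 28.34×2 + 1.48×185 + 597.55×9 = 354.09 + 56.68 + 273.8 + 5377.95 = 6062.52
L = 4885.7 / 6062.52 × 100 = 80.5886
Paasche component (current-period weights):
ΣP(1997)Q(1997) = 4.35×117 + 35.91×2 + 1.54×168 + 449.57×9 = 508.95 + 71.82 + 258.72 + 4046.13 = 4885.62
ΣP(1996)Q(1997) = 3.19×117 + 28.34×2 + 1.48×168 + 597.55×9 = 373.23 + 56.68 + 248.64 + 5377.95 = 6056.5
P = 4885.62 / 6056.5 × 100 = 80.6674
Fisher = √(L × P) = √(80.5886 × 80.6674) = 80.6280

80.63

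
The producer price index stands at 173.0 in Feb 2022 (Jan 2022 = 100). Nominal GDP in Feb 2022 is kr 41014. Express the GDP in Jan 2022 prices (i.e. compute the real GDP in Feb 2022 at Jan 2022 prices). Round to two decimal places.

23707.51

Real = Nominal ÷ (Index/100) = 41014 ÷ (173.0/100)
     = 41014 ÷ 1.730 = 23707.5145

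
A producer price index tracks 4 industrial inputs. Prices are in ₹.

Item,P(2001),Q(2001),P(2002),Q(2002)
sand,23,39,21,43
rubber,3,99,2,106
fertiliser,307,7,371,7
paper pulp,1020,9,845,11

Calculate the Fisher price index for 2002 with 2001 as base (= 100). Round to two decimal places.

89.11

Laspeyres component (base-period weights):
ΣP(2002)Q(2001) = 21×39 + 2×99 + 371×7 + 845×9 = 819 + 198 + 2597 + 7605 = 11219
ΣP(2001)Q(2001) = 23×39 + 3×99 + 307×7 + 1020×9 = 897 + 297 + 2149 + 9180 = 12523
L = 11219 / 12523 × 100 = 89.5872
Paasche component (current-period weights):
ΣP(2002)Q(2002) = 21×43 + 2×106 + 371×7 + 845×11 = 903 + 212 + 2597 + 9295 = 13007
ΣP(2001)Q(2002) = 23×43 + 3×106 + 307×7 + 1020×11 = 989 + 318 + 2149 + 11220 = 14676
P = 13007 / 14676 × 100 = 88.6277
Fisher = √(L × P) = √(89.5872 × 88.6277) = 89.1061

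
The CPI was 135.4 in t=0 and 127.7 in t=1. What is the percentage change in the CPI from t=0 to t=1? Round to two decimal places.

Change = (127.7 − 135.4) / 135.4 × 100
       = -7.7 / 135.4 × 100 = -5.6869%

-5.69%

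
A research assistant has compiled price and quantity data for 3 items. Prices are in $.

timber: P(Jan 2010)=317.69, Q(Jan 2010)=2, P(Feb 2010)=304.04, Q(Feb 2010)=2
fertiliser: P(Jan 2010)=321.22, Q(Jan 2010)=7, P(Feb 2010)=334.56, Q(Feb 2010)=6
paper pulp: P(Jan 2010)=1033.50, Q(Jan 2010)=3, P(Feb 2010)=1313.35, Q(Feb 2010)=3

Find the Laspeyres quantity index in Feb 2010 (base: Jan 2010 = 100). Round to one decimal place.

Laspeyres quantity index uses base-period prices as weights.
ΣP(Jan 2010)·Q(Feb 2010) = 317.69×2 + 321.22×6 + 1033.50×3 = 635.38 + 1927.32 + 3100.5 = 5663.2
ΣP(Jan 2010)·Q(Jan 2010) = 317.69×2 + 321.22×7 + 1033.50×3 = 635.38 + 2248.54 + 3100.5 = 5984.42
Index = 5663.2 / 5984.42 × 100 = 94.6324

94.6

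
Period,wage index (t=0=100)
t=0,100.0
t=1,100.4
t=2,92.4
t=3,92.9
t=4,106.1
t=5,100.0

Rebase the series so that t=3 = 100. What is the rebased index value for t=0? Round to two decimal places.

Rebased(t=0) = 100.0 / 92.9 × 100 = 107.6426

107.64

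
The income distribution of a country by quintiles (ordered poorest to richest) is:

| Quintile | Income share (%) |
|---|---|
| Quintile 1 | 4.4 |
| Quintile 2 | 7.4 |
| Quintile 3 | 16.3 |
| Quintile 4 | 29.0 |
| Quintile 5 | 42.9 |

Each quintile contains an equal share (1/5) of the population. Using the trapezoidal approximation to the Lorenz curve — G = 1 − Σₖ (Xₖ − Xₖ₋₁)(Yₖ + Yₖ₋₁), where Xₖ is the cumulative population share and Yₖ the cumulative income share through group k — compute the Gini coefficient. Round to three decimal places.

0.394

Cumulative income shares Yₖ: 0.0440, 0.1180, 0.2810, 0.5710, 1.0000
Σ (Xₖ−Xₖ₋₁)(Yₖ+Yₖ₋₁) = (1/5)(0.0440+0.0000) + (1/5)(0.1180+0.0440) + (1/5)(0.2810+0.1180) + (1/5)(0.5710+0.2810) + (1/5)(1.0000+0.5710)
  = 0.0088 + 0.0324 + 0.0798 + 0.1704 + 0.3142 = 0.6056
G = 1 − 0.6056 = 0.3944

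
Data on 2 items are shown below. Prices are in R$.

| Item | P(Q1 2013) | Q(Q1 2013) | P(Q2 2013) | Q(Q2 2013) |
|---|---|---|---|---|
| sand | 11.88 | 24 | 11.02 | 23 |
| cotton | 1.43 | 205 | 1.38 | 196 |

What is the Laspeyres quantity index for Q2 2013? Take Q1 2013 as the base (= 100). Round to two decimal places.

95.72

Laspeyres quantity index uses base-period prices as weights.
ΣP(Q1 2013)·Q(Q2 2013) = 11.88×23 + 1.43×196 = 273.24 + 280.28 = 553.52
ΣP(Q1 2013)·Q(Q1 2013) = 11.88×24 + 1.43×205 = 285.12 + 293.15 = 578.27
Index = 553.52 / 578.27 × 100 = 95.7200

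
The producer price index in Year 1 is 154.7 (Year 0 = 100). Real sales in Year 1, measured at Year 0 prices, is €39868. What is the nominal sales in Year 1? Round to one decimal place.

Nominal = Real × (Index/100) = 39868 × (154.7/100)
        = 39868 × 1.547 = 61675.7960

61675.8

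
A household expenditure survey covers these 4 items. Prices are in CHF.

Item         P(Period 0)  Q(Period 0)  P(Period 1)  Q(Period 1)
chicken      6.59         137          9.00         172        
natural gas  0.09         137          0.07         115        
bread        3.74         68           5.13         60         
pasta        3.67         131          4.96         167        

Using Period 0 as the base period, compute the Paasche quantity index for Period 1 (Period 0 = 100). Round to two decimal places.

120.12

Paasche quantity index uses current-period prices as weights.
ΣP(Period 1)·Q(Period 1) = 9.00×172 + 0.07×115 + 5.13×60 + 4.96×167 = 1548 + 8.05 + 307.8 + 828.32 = 2692.17
ΣP(Period 1)·Q(Period 0) = 9.00×137 + 0.07×137 + 5.13×68 + 4.96×131 = 1233 + 9.59 + 348.84 + 649.76 = 2241.19
Index = 2692.17 / 2241.19 × 100 = 120.1223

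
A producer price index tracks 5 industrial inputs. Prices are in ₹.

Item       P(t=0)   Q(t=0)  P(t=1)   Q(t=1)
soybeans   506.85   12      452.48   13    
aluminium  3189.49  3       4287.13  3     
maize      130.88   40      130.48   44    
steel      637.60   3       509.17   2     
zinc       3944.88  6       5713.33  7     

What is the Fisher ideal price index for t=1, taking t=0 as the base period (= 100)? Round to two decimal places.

Laspeyres component (base-period weights):
ΣP(t=1)Q(t=0) = 452.48×12 + 4287.13×3 + 130.48×40 + 509.17×3 + 5713.33×6 = 5429.76 + 12861.39 + 5219.2 + 1527.51 + 34279.98 = 59317.84
ΣP(t=0)Q(t=0) = 506.85×12 + 3189.49×3 + 130.88×40 + 637.60×3 + 3944.88×6 = 6082.2 + 9568.47 + 5235.2 + 1912.8 + 23669.28 = 46467.95
L = 59317.84 / 46467.95 × 100 = 127.6532
Paasche component (current-period weights):
ΣP(t=1)Q(t=1) = 452.48×13 + 4287.13×3 + 130.48×44 + 509.17×2 + 5713.33×7 = 5882.24 + 12861.39 + 5741.12 + 1018.34 + 39993.31 = 65496.4
ΣP(t=0)Q(t=1) = 506.85×13 + 3189.49×3 + 130.88×44 + 637.60×2 + 3944.88×7 = 6589.05 + 9568.47 + 5758.72 + 1275.2 + 27614.16 = 50805.6
P = 65496.4 / 50805.6 × 100 = 128.9157
Fisher = √(L × P) = √(127.6532 × 128.9157) = 128.2829

128.28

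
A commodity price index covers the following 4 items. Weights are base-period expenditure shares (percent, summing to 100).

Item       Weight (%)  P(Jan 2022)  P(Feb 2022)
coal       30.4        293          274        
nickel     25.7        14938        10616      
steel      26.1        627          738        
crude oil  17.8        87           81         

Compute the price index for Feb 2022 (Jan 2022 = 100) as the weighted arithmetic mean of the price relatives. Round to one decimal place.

94.0

coal: 30.4 × (274/293) = 30.4 × 0.935154 = 28.4287
nickel: 25.7 × (10616/14938) = 25.7 × 0.710671 = 18.2642
steel: 26.1 × (738/627) = 26.1 × 1.177033 = 30.7206
crude oil: 17.8 × (81/87) = 17.8 × 0.931034 = 16.5724
Index = Σ wᵢ·(p₁ᵢ/p₀ᵢ) = 28.4287 + 18.2642 + 30.7206 + 16.5724 = 93.9859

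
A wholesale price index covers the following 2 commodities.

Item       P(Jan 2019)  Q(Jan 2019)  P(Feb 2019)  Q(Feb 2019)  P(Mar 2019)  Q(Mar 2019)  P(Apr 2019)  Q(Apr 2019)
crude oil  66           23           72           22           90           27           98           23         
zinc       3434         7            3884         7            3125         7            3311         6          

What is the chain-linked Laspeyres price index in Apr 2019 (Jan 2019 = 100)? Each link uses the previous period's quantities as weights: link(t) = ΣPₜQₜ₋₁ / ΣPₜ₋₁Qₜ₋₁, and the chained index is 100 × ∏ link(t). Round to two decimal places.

Link Jan 2019→Feb 2019:
ΣP(Feb 2019)Q(Jan 2019) = 72×23 + 3884×7 = 1656 + 27188 = 28844
ΣP(Jan 2019)Q(Jan 2019) = 66×23 + 3434×7 = 1518 + 24038 = 25556
link = 28844/25556 = 1.128659
Link Feb 2019→Mar 2019:
ΣP(Mar 2019)Q(Feb 2019) = 90×22 + 3125×7 = 1980 + 21875 = 23855
ΣP(Feb 2019)Q(Feb 2019) = 72×22 + 3884×7 = 1584 + 27188 = 28772
link = 23855/28772 = 0.829105
Link Mar 2019→Apr 2019:
ΣP(Apr 2019)Q(Mar 2019) = 98×27 + 3311×7 = 2646 + 23177 = 25823
ΣP(Mar 2019)Q(Mar 2019) = 90×27 + 3125×7 = 2430 + 21875 = 24305
link = 25823/24305 = 1.062456
Chained index = 100 × 1.128659 × 0.829105 × 1.062456 = 99.4221

99.42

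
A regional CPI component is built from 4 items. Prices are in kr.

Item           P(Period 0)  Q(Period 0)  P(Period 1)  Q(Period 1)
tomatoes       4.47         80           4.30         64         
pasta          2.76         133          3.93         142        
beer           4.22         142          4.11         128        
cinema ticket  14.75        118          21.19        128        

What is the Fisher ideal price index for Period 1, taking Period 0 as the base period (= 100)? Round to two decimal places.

Laspeyres component (base-period weights):
ΣP(Period 1)Q(Period 0) = 4.30×80 + 3.93×133 + 4.11×142 + 21.19×118 = 344 + 522.69 + 583.62 + 2500.42 = 3950.73
ΣP(Period 0)Q(Period 0) = 4.47×80 + 2.76×133 + 4.22×142 + 14.75×118 = 357.6 + 367.08 + 599.24 + 1740.5 = 3064.42
L = 3950.73 / 3064.42 × 100 = 128.9226
Paasche component (current-period weights):
ΣP(Period 1)Q(Period 1) = 4.30×64 + 3.93×142 + 4.11×128 + 21.19×128 = 275.2 + 558.06 + 526.08 + 2712.32 = 4071.66
ΣP(Period 0)Q(Period 1) = 4.47×64 + 2.76×142 + 4.22×128 + 14.75×128 = 286.08 + 391.92 + 540.16 + 1888 = 3106.16
P = 4071.66 / 3106.16 × 100 = 131.0834
Fisher = √(L × P) = √(128.9226 × 131.0834) = 129.9985

130.00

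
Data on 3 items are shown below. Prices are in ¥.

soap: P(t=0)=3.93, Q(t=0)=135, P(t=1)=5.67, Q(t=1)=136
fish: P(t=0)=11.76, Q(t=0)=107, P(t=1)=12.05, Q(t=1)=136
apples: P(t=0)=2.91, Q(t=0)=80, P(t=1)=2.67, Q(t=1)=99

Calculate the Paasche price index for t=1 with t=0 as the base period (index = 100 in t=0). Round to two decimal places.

110.42

Paasche price index uses current-period quantities as weights.
ΣP(t=1)·Q(t=1) = 5.67×136 + 12.05×136 + 2.67×99 = 771.12 + 1638.8 + 264.33 = 2674.25
ΣP(t=0)·Q(t=1) = 3.93×136 + 11.76×136 + 2.91×99 = 534.48 + 1599.36 + 288.09 = 2421.93
Index = 2674.25 / 2421.93 × 100 = 110.4181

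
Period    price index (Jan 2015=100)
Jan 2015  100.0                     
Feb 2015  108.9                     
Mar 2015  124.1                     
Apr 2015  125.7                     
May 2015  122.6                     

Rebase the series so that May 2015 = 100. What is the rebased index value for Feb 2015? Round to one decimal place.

88.8

Rebased(Feb 2015) = 108.9 / 122.6 × 100 = 88.8254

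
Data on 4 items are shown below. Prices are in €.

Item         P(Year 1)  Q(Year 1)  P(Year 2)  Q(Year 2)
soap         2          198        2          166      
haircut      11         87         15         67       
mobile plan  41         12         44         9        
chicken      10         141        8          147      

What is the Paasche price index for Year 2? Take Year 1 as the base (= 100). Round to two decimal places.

Paasche price index uses current-period quantities as weights.
ΣP(Year 2)·Q(Year 2) = 2×166 + 15×67 + 44×9 + 8×147 = 332 + 1005 + 396 + 1176 = 2909
ΣP(Year 1)·Q(Year 2) = 2×166 + 11×67 + 41×9 + 10×147 = 332 + 737 + 369 + 1470 = 2908
Index = 2909 / 2908 × 100 = 100.0344

100.03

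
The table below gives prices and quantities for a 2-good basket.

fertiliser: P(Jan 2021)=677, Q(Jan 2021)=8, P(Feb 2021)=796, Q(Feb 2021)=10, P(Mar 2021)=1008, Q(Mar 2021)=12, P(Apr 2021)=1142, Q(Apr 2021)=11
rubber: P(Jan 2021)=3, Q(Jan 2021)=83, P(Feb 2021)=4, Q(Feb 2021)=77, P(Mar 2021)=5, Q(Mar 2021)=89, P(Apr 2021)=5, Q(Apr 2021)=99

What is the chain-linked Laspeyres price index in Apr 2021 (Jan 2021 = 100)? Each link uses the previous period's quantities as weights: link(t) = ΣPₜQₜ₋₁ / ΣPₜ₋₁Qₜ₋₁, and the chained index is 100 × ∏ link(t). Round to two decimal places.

168.89

Link Jan 2021→Feb 2021:
ΣP(Feb 2021)Q(Jan 2021) = 796×8 + 4×83 = 6368 + 332 = 6700
ΣP(Jan 2021)Q(Jan 2021) = 677×8 + 3×83 = 5416 + 249 = 5665
link = 6700/5665 = 1.182701
Link Feb 2021→Mar 2021:
ΣP(Mar 2021)Q(Feb 2021) = 1008×10 + 5×77 = 10080 + 385 = 10465
ΣP(Feb 2021)Q(Feb 2021) = 796×10 + 4×77 = 7960 + 308 = 8268
link = 10465/8268 = 1.265723
Link Mar 2021→Apr 2021:
ΣP(Apr 2021)Q(Mar 2021) = 1142×12 + 5×89 = 13704 + 445 = 14149
ΣP(Mar 2021)Q(Mar 2021) = 1008×12 + 5×89 = 12096 + 445 = 12541
link = 14149/12541 = 1.128219
Chained index = 100 × 1.182701 × 1.265723 × 1.128219 = 168.8913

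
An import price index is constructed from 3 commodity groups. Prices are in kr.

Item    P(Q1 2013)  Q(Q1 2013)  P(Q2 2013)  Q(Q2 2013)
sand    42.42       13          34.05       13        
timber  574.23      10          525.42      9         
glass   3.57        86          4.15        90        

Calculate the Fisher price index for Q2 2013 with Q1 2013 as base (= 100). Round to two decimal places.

Laspeyres component (base-period weights):
ΣP(Q2 2013)Q(Q1 2013) = 34.05×13 + 525.42×10 + 4.15×86 = 442.65 + 5254.2 + 356.9 = 6053.75
ΣP(Q1 2013)Q(Q1 2013) = 42.42×13 + 574.23×10 + 3.57×86 = 551.46 + 5742.3 + 307.02 = 6600.78
L = 6053.75 / 6600.78 × 100 = 91.7126
Paasche component (current-period weights):
ΣP(Q2 2013)Q(Q2 2013) = 34.05×13 + 525.42×9 + 4.15×90 = 442.65 + 4728.78 + 373.5 = 5544.93
ΣP(Q1 2013)Q(Q2 2013) = 42.42×13 + 574.23×9 + 3.57×90 = 551.46 + 5168.07 + 321.3 = 6040.83
P = 5544.93 / 6040.83 × 100 = 91.7909
Fisher = √(L × P) = √(91.7126 × 91.7909) = 91.7517

91.75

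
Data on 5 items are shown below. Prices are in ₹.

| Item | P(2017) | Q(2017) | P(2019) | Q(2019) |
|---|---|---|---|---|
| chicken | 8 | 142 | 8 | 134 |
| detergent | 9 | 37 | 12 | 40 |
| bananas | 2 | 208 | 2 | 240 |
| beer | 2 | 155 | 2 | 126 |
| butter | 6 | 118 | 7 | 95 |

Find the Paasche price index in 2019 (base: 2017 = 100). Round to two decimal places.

Paasche price index uses current-period quantities as weights.
ΣP(2019)·Q(2019) = 8×134 + 12×40 + 2×240 + 2×126 + 7×95 = 1072 + 480 + 480 + 252 + 665 = 2949
ΣP(2017)·Q(2019) = 8×134 + 9×40 + 2×240 + 2×126 + 6×95 = 1072 + 360 + 480 + 252 + 570 = 2734
Index = 2949 / 2734 × 100 = 107.8639

107.86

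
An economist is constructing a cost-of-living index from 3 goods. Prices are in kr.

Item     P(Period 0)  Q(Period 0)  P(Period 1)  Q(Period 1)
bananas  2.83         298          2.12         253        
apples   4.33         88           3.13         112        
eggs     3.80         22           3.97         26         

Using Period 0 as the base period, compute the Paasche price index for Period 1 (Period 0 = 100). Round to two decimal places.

76.18

Paasche price index uses current-period quantities as weights.
ΣP(Period 1)·Q(Period 1) = 2.12×253 + 3.13×112 + 3.97×26 = 536.36 + 350.56 + 103.22 = 990.14
ΣP(Period 0)·Q(Period 1) = 2.83×253 + 4.33×112 + 3.80×26 = 715.99 + 484.96 + 98.8 = 1299.75
Index = 990.14 / 1299.75 × 100 = 76.1793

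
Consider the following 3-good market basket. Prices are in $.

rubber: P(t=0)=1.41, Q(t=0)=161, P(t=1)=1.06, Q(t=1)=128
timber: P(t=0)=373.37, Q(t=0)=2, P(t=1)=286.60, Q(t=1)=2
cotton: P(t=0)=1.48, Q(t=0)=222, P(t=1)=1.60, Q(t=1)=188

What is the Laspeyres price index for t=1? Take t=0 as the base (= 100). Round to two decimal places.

84.39

Laspeyres price index uses base-period quantities as weights.
ΣP(t=1)·Q(t=0) = 1.06×161 + 286.60×2 + 1.60×222 = 170.66 + 573.2 + 355.2 = 1099.06
ΣP(t=0)·Q(t=0) = 1.41×161 + 373.37×2 + 1.48×222 = 227.01 + 746.74 + 328.56 = 1302.31
Index = 1099.06 / 1302.31 × 100 = 84.3931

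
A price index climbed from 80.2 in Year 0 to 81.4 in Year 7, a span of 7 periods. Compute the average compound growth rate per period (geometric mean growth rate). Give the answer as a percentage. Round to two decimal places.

Growth factor = (81.4/80.2)^(1/7) = (1.014963)^(1/7) = 1.002124
Growth rate = 1.002124 − 1 = 0.002124 = 0.2124%

0.21%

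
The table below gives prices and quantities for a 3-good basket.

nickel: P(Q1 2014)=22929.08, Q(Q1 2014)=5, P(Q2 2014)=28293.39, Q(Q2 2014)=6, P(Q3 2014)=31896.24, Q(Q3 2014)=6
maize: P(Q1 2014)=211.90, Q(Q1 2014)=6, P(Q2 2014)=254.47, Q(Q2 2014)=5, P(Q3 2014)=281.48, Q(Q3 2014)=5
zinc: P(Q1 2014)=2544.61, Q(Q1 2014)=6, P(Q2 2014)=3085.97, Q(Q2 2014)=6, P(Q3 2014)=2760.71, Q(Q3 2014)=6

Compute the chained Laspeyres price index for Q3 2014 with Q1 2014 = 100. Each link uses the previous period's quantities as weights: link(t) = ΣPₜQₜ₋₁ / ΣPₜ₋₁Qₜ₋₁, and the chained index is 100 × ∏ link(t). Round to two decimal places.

135.98

Link Q1 2014→Q2 2014:
ΣP(Q2 2014)Q(Q1 2014) = 28293.39×5 + 254.47×6 + 3085.97×6 = 141466.95 + 1526.82 + 18515.82 = 161509.59
ΣP(Q1 2014)Q(Q1 2014) = 22929.08×5 + 211.90×6 + 2544.61×6 = 114645.4 + 1271.4 + 15267.66 = 131184.46
link = 161509.59/131184.46 = 1.231164
Link Q2 2014→Q3 2014:
ΣP(Q3 2014)Q(Q2 2014) = 31896.24×6 + 281.48×5 + 2760.71×6 = 191377.44 + 1407.4 + 16564.26 = 209349.1
ΣP(Q2 2014)Q(Q2 2014) = 28293.39×6 + 254.47×5 + 3085.97×6 = 169760.34 + 1272.35 + 18515.82 = 189548.51
link = 209349.1/189548.51 = 1.104462
Chained index = 100 × 1.231164 × 1.104462 = 135.9774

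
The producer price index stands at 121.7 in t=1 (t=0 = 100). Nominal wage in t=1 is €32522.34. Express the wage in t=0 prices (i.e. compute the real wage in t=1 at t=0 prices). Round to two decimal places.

Real = Nominal ÷ (Index/100) = 32522.34 ÷ (121.7/100)
     = 32522.34 ÷ 1.217 = 26723.3689

26723.37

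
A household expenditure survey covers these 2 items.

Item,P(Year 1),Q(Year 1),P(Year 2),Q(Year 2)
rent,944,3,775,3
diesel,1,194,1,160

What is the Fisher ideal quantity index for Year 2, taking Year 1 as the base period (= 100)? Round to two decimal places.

98.76

Laspeyres component (base-period weights):
ΣP(Year 1)Q(Year 2) = 944×3 + 1×160 = 2832 + 160 = 2992
ΣP(Year 1)Q(Year 1) = 944×3 + 1×194 = 2832 + 194 = 3026
L = 2992 / 3026 × 100 = 98.8764
Paasche component (current-period weights):
ΣP(Year 2)Q(Year 2) = 775×3 + 1×160 = 2325 + 160 = 2485
ΣP(Year 2)Q(Year 1) = 775×3 + 1×194 = 2325 + 194 = 2519
P = 2485 / 2519 × 100 = 98.6503
Fisher = √(L × P) = √(98.8764 × 98.6503) = 98.7633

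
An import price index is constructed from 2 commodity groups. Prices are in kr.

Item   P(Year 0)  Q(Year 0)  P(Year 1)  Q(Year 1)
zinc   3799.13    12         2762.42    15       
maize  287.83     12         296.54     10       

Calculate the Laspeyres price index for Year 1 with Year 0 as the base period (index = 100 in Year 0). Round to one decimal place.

Laspeyres price index uses base-period quantities as weights.
ΣP(Year 1)·Q(Year 0) = 2762.42×12 + 296.54×12 = 33149.04 + 3558.48 = 36707.52
ΣP(Year 0)·Q(Year 0) = 3799.13×12 + 287.83×12 = 45589.56 + 3453.96 = 49043.52
Index = 36707.52 / 49043.52 × 100 = 74.8468

74.8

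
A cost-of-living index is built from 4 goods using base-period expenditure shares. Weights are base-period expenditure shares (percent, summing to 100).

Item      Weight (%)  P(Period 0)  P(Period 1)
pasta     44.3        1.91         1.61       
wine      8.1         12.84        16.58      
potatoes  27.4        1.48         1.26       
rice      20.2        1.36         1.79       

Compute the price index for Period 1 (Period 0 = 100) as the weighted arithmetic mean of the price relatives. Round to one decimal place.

97.7

pasta: 44.3 × (1.61/1.91) = 44.3 × 0.842932 = 37.3419
wine: 8.1 × (16.58/12.84) = 8.1 × 1.291277 = 10.4593
potatoes: 27.4 × (1.26/1.48) = 27.4 × 0.851351 = 23.3270
rice: 20.2 × (1.79/1.36) = 20.2 × 1.316176 = 26.5868
Index = Σ wᵢ·(p₁ᵢ/p₀ᵢ) = 37.3419 + 10.4593 + 23.3270 + 26.5868 = 97.7150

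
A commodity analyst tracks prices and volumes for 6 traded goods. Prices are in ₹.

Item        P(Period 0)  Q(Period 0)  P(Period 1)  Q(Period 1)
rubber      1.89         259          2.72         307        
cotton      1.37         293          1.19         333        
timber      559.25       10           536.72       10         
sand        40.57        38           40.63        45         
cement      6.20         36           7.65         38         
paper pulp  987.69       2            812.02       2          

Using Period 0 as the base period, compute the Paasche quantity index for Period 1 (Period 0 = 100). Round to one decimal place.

104.8

Paasche quantity index uses current-period prices as weights.
ΣP(Period 1)·Q(Period 1) = 2.72×307 + 1.19×333 + 536.72×10 + 40.63×45 + 7.65×38 + 812.02×2 = 835.04 + 396.27 + 5367.2 + 1828.35 + 290.7 + 1624.04 = 10341.6
ΣP(Period 1)·Q(Period 0) = 2.72×259 + 1.19×293 + 536.72×10 + 40.63×38 + 7.65×36 + 812.02×2 = 704.48 + 348.67 + 5367.2 + 1543.94 + 275.4 + 1624.04 = 9863.73
Index = 10341.6 / 9863.73 × 100 = 104.8447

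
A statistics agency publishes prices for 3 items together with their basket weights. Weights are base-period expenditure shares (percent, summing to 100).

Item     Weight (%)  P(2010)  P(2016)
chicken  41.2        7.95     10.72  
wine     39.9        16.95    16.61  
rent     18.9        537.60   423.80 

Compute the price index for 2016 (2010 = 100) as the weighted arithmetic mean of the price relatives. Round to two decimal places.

chicken: 41.2 × (10.72/7.95) = 41.2 × 1.348428 = 55.5552
wine: 39.9 × (16.61/16.95) = 39.9 × 0.979941 = 39.0996
rent: 18.9 × (423.80/537.60) = 18.9 × 0.788318 = 14.8992
Index = Σ wᵢ·(p₁ᵢ/p₀ᵢ) = 55.5552 + 39.0996 + 14.8992 = 109.5541

109.55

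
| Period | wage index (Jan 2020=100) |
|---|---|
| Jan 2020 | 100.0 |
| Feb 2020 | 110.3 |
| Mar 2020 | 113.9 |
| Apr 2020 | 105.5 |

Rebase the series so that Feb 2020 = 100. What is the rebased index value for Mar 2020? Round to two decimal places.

103.26

Rebased(Mar 2020) = 113.9 / 110.3 × 100 = 103.2638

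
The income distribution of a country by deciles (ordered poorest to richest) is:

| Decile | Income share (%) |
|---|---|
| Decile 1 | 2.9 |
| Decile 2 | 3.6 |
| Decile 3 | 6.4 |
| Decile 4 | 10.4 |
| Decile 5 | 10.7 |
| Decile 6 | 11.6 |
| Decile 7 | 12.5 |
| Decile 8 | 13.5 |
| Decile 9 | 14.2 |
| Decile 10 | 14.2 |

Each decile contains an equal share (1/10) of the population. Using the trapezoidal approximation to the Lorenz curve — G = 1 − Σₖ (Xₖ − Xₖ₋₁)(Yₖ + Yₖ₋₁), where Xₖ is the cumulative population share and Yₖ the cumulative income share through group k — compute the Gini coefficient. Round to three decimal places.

Cumulative income shares Yₖ: 0.0290, 0.0650, 0.1290, 0.2330, 0.3400, 0.4560, 0.5810, 0.7160, 0.8580, 1.0000
Σ (Xₖ−Xₖ₋₁)(Yₖ+Yₖ₋₁) = (1/10)(0.0290+0.0000) + (1/10)(0.0650+0.0290) + (1/10)(0.1290+0.0650) + (1/10)(0.2330+0.1290) + (1/10)(0.3400+0.2330) + (1/10)(0.4560+0.3400) + (1/10)(0.5810+0.4560) + (1/10)(0.7160+0.5810) + (1/10)(0.8580+0.7160) + (1/10)(1.0000+0.8580)
  = 0.0029 + 0.0094 + 0.0194 + 0.0362 + 0.0573 + 0.0796 + 0.1037 + 0.1297 + 0.1574 + 0.1858 = 0.7814
G = 1 − 0.7814 = 0.2186

0.219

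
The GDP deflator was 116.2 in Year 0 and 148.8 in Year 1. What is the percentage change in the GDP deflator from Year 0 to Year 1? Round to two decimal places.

Change = (148.8 − 116.2) / 116.2 × 100
       = 32.6 / 116.2 × 100 = 28.0551%

28.06%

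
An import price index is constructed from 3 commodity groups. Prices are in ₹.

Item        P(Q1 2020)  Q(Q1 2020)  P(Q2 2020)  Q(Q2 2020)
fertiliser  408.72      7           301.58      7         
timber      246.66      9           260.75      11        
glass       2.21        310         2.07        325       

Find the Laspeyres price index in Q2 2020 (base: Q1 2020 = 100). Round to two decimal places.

88.44

Laspeyres price index uses base-period quantities as weights.
ΣP(Q2 2020)·Q(Q1 2020) = 301.58×7 + 260.75×9 + 2.07×310 = 2111.06 + 2346.75 + 641.7 = 5099.51
ΣP(Q1 2020)·Q(Q1 2020) = 408.72×7 + 246.66×9 + 2.21×310 = 2861.04 + 2219.94 + 685.1 = 5766.08
Index = 5099.51 / 5766.08 × 100 = 88.4398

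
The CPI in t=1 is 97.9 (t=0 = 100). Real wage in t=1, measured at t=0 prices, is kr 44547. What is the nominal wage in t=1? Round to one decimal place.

Nominal = Real × (Index/100) = 44547 × (97.9/100)
        = 44547 × 0.979 = 43611.5130

43611.5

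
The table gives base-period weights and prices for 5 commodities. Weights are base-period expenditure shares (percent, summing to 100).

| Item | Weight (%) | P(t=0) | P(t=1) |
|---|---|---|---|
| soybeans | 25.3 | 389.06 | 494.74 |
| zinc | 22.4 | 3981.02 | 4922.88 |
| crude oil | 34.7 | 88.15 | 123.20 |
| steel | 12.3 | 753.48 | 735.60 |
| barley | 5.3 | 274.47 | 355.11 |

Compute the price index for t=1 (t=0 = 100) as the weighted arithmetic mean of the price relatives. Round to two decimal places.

127.23

soybeans: 25.3 × (494.74/389.06) = 25.3 × 1.271629 = 32.1722
zinc: 22.4 × (4922.88/3981.02) = 22.4 × 1.236588 = 27.6996
crude oil: 34.7 × (123.20/88.15) = 34.7 × 1.397618 = 48.4973
steel: 12.3 × (735.60/753.48) = 12.3 × 0.976270 = 12.0081
barley: 5.3 × (355.11/274.47) = 5.3 × 1.293803 = 6.8572
Index = Σ wᵢ·(p₁ᵢ/p₀ᵢ) = 32.1722 + 27.6996 + 48.4973 + 12.0081 + 6.8572 = 127.2344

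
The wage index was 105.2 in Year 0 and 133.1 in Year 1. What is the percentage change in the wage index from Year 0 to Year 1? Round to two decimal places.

Change = (133.1 − 105.2) / 105.2 × 100
       = 27.9 / 105.2 × 100 = 26.5209%

26.52%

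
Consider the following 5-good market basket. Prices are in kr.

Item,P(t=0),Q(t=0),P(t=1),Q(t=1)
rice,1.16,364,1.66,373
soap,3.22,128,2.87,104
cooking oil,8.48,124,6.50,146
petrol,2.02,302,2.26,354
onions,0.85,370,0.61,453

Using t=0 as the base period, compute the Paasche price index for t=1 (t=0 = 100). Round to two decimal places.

Paasche price index uses current-period quantities as weights.
ΣP(t=1)·Q(t=1) = 1.66×373 + 2.87×104 + 6.50×146 + 2.26×354 + 0.61×453 = 619.18 + 298.48 + 949 + 800.04 + 276.33 = 2943.03
ΣP(t=0)·Q(t=1) = 1.16×373 + 3.22×104 + 8.48×146 + 2.02×354 + 0.85×453 = 432.68 + 334.88 + 1238.08 + 715.08 + 385.05 = 3105.77
Index = 2943.03 / 3105.77 × 100 = 94.7601

94.76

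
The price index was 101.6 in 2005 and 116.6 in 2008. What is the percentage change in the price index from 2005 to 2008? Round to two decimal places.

14.76%

Change = (116.6 − 101.6) / 101.6 × 100
       = 15.0 / 101.6 × 100 = 14.7638%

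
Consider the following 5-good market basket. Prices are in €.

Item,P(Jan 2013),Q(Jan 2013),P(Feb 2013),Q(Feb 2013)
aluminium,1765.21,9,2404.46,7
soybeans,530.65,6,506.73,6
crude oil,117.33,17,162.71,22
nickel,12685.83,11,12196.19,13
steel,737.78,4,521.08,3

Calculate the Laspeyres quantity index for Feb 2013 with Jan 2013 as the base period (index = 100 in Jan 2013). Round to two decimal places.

113.26

Laspeyres quantity index uses base-period prices as weights.
ΣP(Jan 2013)·Q(Feb 2013) = 1765.21×7 + 530.65×6 + 117.33×22 + 12685.83×13 + 737.78×3 = 12356.47 + 3183.9 + 2581.26 + 164915.79 + 2213.34 = 185250.76
ΣP(Jan 2013)·Q(Jan 2013) = 1765.21×9 + 530.65×6 + 117.33×17 + 12685.83×11 + 737.78×4 = 15886.89 + 3183.9 + 1994.61 + 139544.13 + 2951.12 = 163560.65
Index = 185250.76 / 163560.65 × 100 = 113.2612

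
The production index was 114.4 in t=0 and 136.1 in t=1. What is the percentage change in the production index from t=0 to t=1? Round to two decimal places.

18.97%

Change = (136.1 − 114.4) / 114.4 × 100
       = 21.7 / 114.4 × 100 = 18.9685%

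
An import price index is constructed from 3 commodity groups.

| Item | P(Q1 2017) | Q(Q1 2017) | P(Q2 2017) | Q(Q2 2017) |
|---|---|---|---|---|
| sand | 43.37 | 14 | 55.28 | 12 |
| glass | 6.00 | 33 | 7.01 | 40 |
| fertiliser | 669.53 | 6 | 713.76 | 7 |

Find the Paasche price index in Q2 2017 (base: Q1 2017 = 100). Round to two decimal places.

109.05

Paasche price index uses current-period quantities as weights.
ΣP(Q2 2017)·Q(Q2 2017) = 55.28×12 + 7.01×40 + 713.76×7 = 663.36 + 280.4 + 4996.32 = 5940.08
ΣP(Q1 2017)·Q(Q2 2017) = 43.37×12 + 6.00×40 + 669.53×7 = 520.44 + 240 + 4686.71 = 5447.15
Index = 5940.08 / 5447.15 × 100 = 109.0493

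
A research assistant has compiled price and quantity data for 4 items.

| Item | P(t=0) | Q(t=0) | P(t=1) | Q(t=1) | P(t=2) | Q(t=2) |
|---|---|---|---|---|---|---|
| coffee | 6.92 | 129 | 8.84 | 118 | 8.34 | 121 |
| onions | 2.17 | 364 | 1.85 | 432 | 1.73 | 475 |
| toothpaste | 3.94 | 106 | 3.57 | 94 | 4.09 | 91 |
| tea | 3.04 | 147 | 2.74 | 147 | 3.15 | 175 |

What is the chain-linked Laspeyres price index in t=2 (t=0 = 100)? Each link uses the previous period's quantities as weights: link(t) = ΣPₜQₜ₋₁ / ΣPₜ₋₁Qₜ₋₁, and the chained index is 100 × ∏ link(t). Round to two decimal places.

101.81

Link t=0→t=1:
ΣP(t=1)Q(t=0) = 8.84×129 + 1.85×364 + 3.57×106 + 2.74×147 = 1140.36 + 673.4 + 378.42 + 402.78 = 2594.96
ΣP(t=0)Q(t=0) = 6.92×129 + 2.17×364 + 3.94×106 + 3.04×147 = 892.68 + 789.88 + 417.64 + 446.88 = 2547.08
link = 2594.96/2547.08 = 1.018798
Link t=1→t=2:
ΣP(t=2)Q(t=1) = 8.34×118 + 1.73×432 + 4.09×94 + 3.15×147 = 984.12 + 747.36 + 384.46 + 463.05 = 2578.99
ΣP(t=1)Q(t=1) = 8.84×118 + 1.85×432 + 3.57×94 + 2.74×147 = 1043.12 + 799.2 + 335.58 + 402.78 = 2580.68
link = 2578.99/2580.68 = 0.999345
Chained index = 100 × 1.018798 × 0.999345 = 101.8131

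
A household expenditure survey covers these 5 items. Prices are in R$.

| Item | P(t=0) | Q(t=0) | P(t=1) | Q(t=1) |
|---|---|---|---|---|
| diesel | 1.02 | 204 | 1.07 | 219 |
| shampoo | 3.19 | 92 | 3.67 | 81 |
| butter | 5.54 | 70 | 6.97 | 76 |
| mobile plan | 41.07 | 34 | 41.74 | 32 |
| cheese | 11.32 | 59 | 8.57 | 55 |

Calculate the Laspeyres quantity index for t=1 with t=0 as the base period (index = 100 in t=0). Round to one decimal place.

96.1

Laspeyres quantity index uses base-period prices as weights.
ΣP(t=0)·Q(t=1) = 1.02×219 + 3.19×81 + 5.54×76 + 41.07×32 + 11.32×55 = 223.38 + 258.39 + 421.04 + 1314.24 + 622.6 = 2839.65
ΣP(t=0)·Q(t=0) = 1.02×204 + 3.19×92 + 5.54×70 + 41.07×34 + 11.32×59 = 208.08 + 293.48 + 387.8 + 1396.38 + 667.88 = 2953.62
Index = 2839.65 / 2953.62 × 100 = 96.1413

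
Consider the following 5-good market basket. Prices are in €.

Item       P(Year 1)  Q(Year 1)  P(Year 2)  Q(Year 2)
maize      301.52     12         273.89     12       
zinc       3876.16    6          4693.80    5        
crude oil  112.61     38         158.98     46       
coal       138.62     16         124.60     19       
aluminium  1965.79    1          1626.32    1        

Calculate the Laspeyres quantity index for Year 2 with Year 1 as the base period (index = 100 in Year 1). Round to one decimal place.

Laspeyres quantity index uses base-period prices as weights.
ΣP(Year 1)·Q(Year 2) = 301.52×12 + 3876.16×5 + 112.61×46 + 138.62×19 + 1965.79×1 = 3618.24 + 19380.8 + 5180.06 + 2633.78 + 1965.79 = 32778.67
ΣP(Year 1)·Q(Year 1) = 301.52×12 + 3876.16×6 + 112.61×38 + 138.62×16 + 1965.79×1 = 3618.24 + 23256.96 + 4279.18 + 2217.92 + 1965.79 = 35338.09
Index = 32778.67 / 35338.09 × 100 = 92.7573

92.8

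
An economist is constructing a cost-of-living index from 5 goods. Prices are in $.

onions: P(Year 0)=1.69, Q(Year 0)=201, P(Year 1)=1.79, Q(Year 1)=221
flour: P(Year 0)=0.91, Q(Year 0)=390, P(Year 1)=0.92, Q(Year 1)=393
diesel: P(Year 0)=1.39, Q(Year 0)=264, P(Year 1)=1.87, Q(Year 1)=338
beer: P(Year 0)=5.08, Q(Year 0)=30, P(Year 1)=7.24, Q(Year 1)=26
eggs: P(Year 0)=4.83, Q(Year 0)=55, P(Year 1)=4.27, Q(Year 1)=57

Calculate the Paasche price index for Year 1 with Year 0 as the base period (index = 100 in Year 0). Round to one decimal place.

113.2

Paasche price index uses current-period quantities as weights.
ΣP(Year 1)·Q(Year 1) = 1.79×221 + 0.92×393 + 1.87×338 + 7.24×26 + 4.27×57 = 395.59 + 361.56 + 632.06 + 188.24 + 243.39 = 1820.84
ΣP(Year 0)·Q(Year 1) = 1.69×221 + 0.91×393 + 1.39×338 + 5.08×26 + 4.83×57 = 373.49 + 357.63 + 469.82 + 132.08 + 275.31 = 1608.33
Index = 1820.84 / 1608.33 × 100 = 113.2131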